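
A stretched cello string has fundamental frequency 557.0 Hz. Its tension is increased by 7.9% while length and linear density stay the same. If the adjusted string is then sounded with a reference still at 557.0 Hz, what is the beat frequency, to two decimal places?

For a string, f ∝ √T, so the new frequency is 557.0·√1.079 = 578.5833 Hz.
f_beat = |578.5833 − 557.0| = 21.58 Hz.

21.58 Hz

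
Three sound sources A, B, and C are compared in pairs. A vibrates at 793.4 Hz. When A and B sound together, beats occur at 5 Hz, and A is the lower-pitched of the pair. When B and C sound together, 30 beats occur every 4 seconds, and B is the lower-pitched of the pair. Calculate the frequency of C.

805.9 Hz

B is above A, so f_B = 793.4 + 5 = 798.4 Hz.
B–C: Beat frequency = 30/4 = 7.5 Hz.
C is above B, so f_C = 798.4 + 7.5 = 805.9 Hz.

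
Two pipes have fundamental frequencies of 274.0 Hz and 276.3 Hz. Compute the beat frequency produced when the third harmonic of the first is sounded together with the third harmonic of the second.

Third harmonic of the first: 3·274.0 = 822.0 Hz.
Third harmonic of the second: 3·276.3 = 828.9 Hz.
f_beat = |822.0 − 828.9| = 6.9 Hz.

6.9 Hz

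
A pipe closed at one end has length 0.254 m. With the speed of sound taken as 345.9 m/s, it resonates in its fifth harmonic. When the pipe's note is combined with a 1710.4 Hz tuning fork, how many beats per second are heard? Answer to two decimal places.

Closed pipe (odd harmonics): f_n = n·v/(4L) = 5·345.9/(4·0.254) = 1702.2638 Hz.
f_beat = |1702.2638 − 1710.4| = 8.14 Hz.

8.14 Hz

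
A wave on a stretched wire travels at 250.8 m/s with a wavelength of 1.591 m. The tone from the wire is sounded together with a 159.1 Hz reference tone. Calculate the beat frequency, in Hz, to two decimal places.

Source frequency f = v/λ = 250.8/1.591 = 157.6367 Hz.
f_beat = |157.6367 − 159.1| = 1.46 Hz.

1.46 Hz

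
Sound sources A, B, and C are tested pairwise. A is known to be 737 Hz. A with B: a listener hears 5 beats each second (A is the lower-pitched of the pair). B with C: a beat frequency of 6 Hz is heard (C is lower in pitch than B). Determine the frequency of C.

B is above A, so f_B = 737 + 5 = 742 Hz.
C is below B, so f_C = 742 − 6 = 736 Hz.

736 Hz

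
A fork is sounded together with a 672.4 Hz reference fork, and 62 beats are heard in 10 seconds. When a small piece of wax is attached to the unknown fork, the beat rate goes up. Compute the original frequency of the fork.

Beat frequency = 62/10 = 6.2 Hz.
|f − 672.4| = 6.2, so the fork was at either 666.2 Hz or 678.6 Hz.
Loading a fork with wax lowers its frequency; the adjustment lowers the fork's frequency.
The beat rate rose, so the adjustment moved the fork further from 672.4 Hz — it was already below the reference.

666.2 Hz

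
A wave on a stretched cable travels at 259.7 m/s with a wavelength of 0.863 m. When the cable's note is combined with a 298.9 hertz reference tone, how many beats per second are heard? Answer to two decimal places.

2.03 Hz

Source frequency f = v/λ = 259.7/0.863 = 300.9270 Hz.
f_beat = |300.9270 − 298.9| = 2.03 Hz.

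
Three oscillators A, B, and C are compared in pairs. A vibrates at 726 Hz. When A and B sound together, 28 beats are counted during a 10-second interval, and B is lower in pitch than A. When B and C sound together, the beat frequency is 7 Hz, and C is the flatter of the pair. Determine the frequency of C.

716.2 Hz

A–B: Beat frequency = 28/10 = 2.8 Hz.
B is below A, so f_B = 726 − 2.8 = 723.2 Hz.
C is below B, so f_C = 723.2 − 7 = 716.2 Hz.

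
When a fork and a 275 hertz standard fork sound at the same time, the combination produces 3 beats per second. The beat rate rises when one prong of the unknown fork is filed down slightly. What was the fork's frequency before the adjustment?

|f − 275| = 3, so the fork was at either 272 Hz or 278 Hz.
Filing a prong removes mass and raises the fork's frequency; the adjustment raises the fork's frequency.
The beat rate rose, so the adjustment moved the fork further from 275 Hz — it was already above the reference.

278 Hz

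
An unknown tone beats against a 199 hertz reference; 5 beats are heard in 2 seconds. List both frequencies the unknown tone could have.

Beat frequency = 5/2 = 2.5 Hz.
|f − 199| = 2.5, so f = 199 ± 2.5.

196.5 Hz or 201.5 Hz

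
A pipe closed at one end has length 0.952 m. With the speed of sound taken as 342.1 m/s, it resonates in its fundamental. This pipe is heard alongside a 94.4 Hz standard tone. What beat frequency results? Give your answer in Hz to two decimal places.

Closed pipe (odd harmonics): f_n = n·v/(4L) = 1·342.1/(4·0.952) = 89.8372 Hz.
f_beat = |89.8372 − 94.4| = 4.56 Hz.

4.56 Hz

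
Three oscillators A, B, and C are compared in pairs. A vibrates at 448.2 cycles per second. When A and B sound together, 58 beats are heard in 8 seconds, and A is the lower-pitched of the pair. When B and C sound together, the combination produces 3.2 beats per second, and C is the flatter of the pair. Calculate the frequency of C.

452.25 Hz

A–B: Beat frequency = 58/8 = 7.25 Hz.
B is above A, so f_B = 448.2 + 7.25 = 455.45 Hz.
C is below B, so f_C = 455.45 − 3.2 = 452.25 Hz.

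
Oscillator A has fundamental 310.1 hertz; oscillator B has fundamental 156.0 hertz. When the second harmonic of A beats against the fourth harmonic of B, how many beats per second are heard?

3.8 Hz

Second harmonic of the first: 2·310.1 = 620.2 Hz.
Fourth harmonic of the second: 4·156.0 = 624.0 Hz.
f_beat = |620.2 − 624.0| = 3.8 Hz.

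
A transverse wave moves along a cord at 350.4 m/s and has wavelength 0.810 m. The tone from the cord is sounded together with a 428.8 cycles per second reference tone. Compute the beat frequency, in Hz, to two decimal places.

Source frequency f = v/λ = 350.4/0.810 = 432.5926 Hz.
f_beat = |432.5926 − 428.8| = 3.79 Hz.

3.79 Hz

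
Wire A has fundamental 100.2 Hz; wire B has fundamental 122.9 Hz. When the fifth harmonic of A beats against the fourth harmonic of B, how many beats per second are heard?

Fifth harmonic of the first: 5·100.2 = 501.0 Hz.
Fourth harmonic of the second: 4·122.9 = 491.6 Hz.
f_beat = |501.0 − 491.6| = 9.4 Hz.

9.4 Hz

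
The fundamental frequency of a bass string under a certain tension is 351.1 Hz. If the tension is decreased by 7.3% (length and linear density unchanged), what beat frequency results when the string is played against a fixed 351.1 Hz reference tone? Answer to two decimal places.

For a string, f ∝ √T, so the new frequency is 351.1·√0.927 = 338.0420 Hz.
f_beat = |338.0420 − 351.1| = 13.06 Hz.

13.06 Hz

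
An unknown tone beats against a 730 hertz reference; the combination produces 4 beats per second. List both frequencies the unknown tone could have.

726 Hz or 734 Hz

|f − 730| = 4, so f = 730 ± 4.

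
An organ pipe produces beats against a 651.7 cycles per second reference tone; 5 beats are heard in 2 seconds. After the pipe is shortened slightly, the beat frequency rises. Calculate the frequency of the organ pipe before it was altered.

654.2 Hz

Beat frequency = 5/2 = 2.5 Hz.
|f − 651.7| = 2.5, so the organ pipe was at either 649.2 Hz or 654.2 Hz.
A shorter pipe has a higher fundamental; the adjustment raises the organ pipe's frequency.
The beat rate rose, so the adjustment moved the organ pipe further from 651.7 Hz — it was already above the reference.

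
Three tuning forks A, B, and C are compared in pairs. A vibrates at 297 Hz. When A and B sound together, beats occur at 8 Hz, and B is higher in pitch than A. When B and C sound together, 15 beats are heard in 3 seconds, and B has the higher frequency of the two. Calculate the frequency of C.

B is above A, so f_B = 297 + 8 = 305 Hz.
B–C: Beat frequency = 15/3 = 5 Hz.
C is below B, so f_C = 305 − 5 = 300 Hz.

300 Hz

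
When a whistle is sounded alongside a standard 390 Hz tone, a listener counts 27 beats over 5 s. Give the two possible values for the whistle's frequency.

384.6 Hz or 395.4 Hz

Beat frequency = 27/5 = 5.4 Hz.
|f − 390| = 5.4, so f = 390 ± 5.4.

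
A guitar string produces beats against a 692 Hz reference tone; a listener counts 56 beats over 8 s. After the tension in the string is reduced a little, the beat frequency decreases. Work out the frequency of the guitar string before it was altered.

Beat frequency = 56/8 = 7 Hz.
|f − 692| = 7, so the guitar string was at either 685 Hz or 699 Hz.
Lower tension means lower frequency; the adjustment lowers the guitar string's frequency.
The beat rate fell, so the adjustment moved the guitar string toward 692 Hz — it must have started above the reference.

699 Hz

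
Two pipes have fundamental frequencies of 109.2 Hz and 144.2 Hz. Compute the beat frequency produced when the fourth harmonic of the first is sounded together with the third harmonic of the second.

Fourth harmonic of the first: 4·109.2 = 436.8 Hz.
Third harmonic of the second: 3·144.2 = 432.6 Hz.
f_beat = |436.8 − 432.6| = 4.2 Hz.

4.2 Hz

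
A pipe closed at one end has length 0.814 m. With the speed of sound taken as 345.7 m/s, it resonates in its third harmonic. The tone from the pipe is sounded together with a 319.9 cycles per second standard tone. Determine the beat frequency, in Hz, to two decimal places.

1.38 Hz

Closed pipe (odd harmonics): f_n = n·v/(4L) = 3·345.7/(4·0.814) = 318.5197 Hz.
f_beat = |318.5197 − 319.9| = 1.38 Hz.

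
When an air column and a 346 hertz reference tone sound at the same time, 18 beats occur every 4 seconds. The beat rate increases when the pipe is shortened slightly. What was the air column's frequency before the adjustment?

350.5 Hz

Beat frequency = 18/4 = 4.5 Hz.
|f − 346| = 4.5, so the air column was at either 341.5 Hz or 350.5 Hz.
A shorter pipe has a higher fundamental; the adjustment raises the air column's frequency.
The beat rate rose, so the adjustment moved the air column further from 346 Hz — it was already above the reference.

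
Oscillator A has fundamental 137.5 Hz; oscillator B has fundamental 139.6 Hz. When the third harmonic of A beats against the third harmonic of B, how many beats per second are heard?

Third harmonic of the first: 3·137.5 = 412.5 Hz.
Third harmonic of the second: 3·139.6 = 418.8 Hz.
f_beat = |412.5 − 418.8| = 6.3 Hz.

6.3 Hz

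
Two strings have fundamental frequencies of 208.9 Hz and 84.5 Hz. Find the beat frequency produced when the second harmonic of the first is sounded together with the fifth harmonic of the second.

4.7 Hz

Second harmonic of the first: 2·208.9 = 417.8 Hz.
Fifth harmonic of the second: 5·84.5 = 422.5 Hz.
f_beat = |417.8 − 422.5| = 4.7 Hz.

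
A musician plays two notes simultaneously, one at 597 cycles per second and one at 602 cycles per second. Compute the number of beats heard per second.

Beats arise from superposition of two nearby frequencies; the beat rate is |f₁ − f₂|.
|597 − 602| = 5 Hz.

5 Hz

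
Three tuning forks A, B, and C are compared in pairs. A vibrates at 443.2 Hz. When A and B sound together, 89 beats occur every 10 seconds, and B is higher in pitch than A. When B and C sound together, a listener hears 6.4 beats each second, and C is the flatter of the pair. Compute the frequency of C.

445.7 Hz

A–B: Beat frequency = 89/10 = 8.9 Hz.
B is above A, so f_B = 443.2 + 8.9 = 452.1 Hz.
C is below B, so f_C = 452.1 − 6.4 = 445.7 Hz.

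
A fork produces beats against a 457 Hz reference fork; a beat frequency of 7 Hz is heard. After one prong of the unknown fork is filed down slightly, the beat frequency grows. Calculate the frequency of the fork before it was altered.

464 Hz

|f − 457| = 7, so the fork was at either 450 Hz or 464 Hz.
Filing a prong removes mass and raises the fork's frequency; the adjustment raises the fork's frequency.
The beat rate rose, so the adjustment moved the fork further from 457 Hz — it was already above the reference.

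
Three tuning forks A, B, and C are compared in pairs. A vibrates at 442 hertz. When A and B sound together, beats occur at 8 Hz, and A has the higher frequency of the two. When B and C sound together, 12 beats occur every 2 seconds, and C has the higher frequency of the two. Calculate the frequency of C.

440 Hz

B is below A, so f_B = 442 − 8 = 434 Hz.
B–C: Beat frequency = 12/2 = 6 Hz.
C is above B, so f_C = 434 + 6 = 440 Hz.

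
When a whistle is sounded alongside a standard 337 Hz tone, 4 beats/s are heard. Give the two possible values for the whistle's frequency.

333 Hz or 341 Hz

|f − 337| = 4, so f = 337 ± 4.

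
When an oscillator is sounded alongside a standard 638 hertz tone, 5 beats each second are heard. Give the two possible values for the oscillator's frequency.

|f − 638| = 5, so f = 638 ± 5.

633 Hz or 643 Hz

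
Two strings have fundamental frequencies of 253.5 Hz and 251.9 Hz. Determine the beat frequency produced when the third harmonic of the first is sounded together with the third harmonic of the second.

Third harmonic of the first: 3·253.5 = 760.5 Hz.
Third harmonic of the second: 3·251.9 = 755.7 Hz.
f_beat = |760.5 − 755.7| = 4.8 Hz.

4.8 Hz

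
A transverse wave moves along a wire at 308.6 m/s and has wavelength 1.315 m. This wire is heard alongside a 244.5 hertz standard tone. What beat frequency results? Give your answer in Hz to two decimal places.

Source frequency f = v/λ = 308.6/1.315 = 234.6768 Hz.
f_beat = |234.6768 − 244.5| = 9.82 Hz.

9.82 Hz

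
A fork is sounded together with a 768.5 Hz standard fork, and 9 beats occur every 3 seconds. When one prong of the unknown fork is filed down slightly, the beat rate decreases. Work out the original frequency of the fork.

765.5 Hz

Beat frequency = 9/3 = 3 Hz.
|f − 768.5| = 3, so the fork was at either 765.5 Hz or 771.5 Hz.
Filing a prong removes mass and raises the fork's frequency; the adjustment raises the fork's frequency.
The beat rate fell, so the adjustment moved the fork toward 768.5 Hz — it must have started below the reference.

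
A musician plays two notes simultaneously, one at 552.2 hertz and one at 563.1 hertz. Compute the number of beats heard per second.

f_beat = |f₁ − f₂|.
|552.2 − 563.1| = 10.9 Hz.

10.9 Hz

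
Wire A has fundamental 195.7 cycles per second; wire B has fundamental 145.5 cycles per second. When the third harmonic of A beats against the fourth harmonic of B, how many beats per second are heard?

5.1 Hz

Third harmonic of the first: 3·195.7 = 587.1 Hz.
Fourth harmonic of the second: 4·145.5 = 582.0 Hz.
f_beat = |587.1 − 582.0| = 5.1 Hz.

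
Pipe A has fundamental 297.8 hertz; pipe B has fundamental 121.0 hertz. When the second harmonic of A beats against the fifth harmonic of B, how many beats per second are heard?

9.4 Hz

Second harmonic of the first: 2·297.8 = 595.6 Hz.
Fifth harmonic of the second: 5·121.0 = 605.0 Hz.
f_beat = |595.6 − 605.0| = 9.4 Hz.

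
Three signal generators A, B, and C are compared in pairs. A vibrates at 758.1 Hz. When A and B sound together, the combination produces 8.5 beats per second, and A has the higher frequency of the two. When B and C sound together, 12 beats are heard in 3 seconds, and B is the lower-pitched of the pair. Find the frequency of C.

B is below A, so f_B = 758.1 − 8.5 = 749.6 Hz.
B–C: Beat frequency = 12/3 = 4 Hz.
C is above B, so f_C = 749.6 + 4 = 753.6 Hz.

753.6 Hz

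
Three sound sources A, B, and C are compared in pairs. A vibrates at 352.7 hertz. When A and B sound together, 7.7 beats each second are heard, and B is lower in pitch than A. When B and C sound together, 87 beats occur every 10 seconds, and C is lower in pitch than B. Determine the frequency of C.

B is below A, so f_B = 352.7 − 7.7 = 345 Hz.
B–C: Beat frequency = 87/10 = 8.7 Hz.
C is below B, so f_C = 345 − 8.7 = 336.3 Hz.

336.3 Hz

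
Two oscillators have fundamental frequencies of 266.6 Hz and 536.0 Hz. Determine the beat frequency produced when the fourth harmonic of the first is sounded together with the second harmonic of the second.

5.6 Hz

Fourth harmonic of the first: 4·266.6 = 1066.4 Hz.
Second harmonic of the second: 2·536.0 = 1072.0 Hz.
f_beat = |1066.4 − 1072.0| = 5.6 Hz.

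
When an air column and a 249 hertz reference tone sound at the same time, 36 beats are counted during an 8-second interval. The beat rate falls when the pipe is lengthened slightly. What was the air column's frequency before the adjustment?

253.5 Hz

Beat frequency = 36/8 = 4.5 Hz.
|f − 249| = 4.5, so the air column was at either 244.5 Hz or 253.5 Hz.
A longer pipe has a lower fundamental; the adjustment lowers the air column's frequency.
The beat rate fell, so the adjustment moved the air column toward 249 Hz — it must have started above the reference.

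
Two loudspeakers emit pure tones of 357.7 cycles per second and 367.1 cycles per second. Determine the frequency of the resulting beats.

f_beat = |f₁ − f₂|.
|357.7 − 367.1| = 9.4 Hz.

9.4 Hz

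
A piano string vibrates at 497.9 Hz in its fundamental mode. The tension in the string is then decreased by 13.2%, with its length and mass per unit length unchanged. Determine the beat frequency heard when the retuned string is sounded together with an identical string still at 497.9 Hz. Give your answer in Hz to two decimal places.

34.02 Hz

For a string, f ∝ √T, so the new frequency is 497.9·√0.868 = 463.8761 Hz.
f_beat = |463.8761 − 497.9| = 34.02 Hz.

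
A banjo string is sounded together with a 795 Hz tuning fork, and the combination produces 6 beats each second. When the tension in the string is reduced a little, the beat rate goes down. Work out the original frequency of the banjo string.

801 Hz

|f − 795| = 6, so the banjo string was at either 789 Hz or 801 Hz.
Lower tension means lower frequency; the adjustment lowers the banjo string's frequency.
The beat rate fell, so the adjustment moved the banjo string toward 795 Hz — it must have started above the reference.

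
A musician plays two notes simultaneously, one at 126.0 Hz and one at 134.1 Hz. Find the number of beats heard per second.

f_beat = |f₁ − f₂|.
|126.0 − 134.1| = 8.1 Hz.

8.1 Hz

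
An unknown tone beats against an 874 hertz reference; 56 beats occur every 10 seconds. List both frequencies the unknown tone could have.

Beat frequency = 56/10 = 5.6 Hz.
|f − 874| = 5.6, so f = 874 ± 5.6.

868.4 Hz or 879.6 Hz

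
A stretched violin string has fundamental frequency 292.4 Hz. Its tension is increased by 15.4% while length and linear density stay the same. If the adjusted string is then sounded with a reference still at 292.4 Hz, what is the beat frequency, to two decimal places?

For a string, f ∝ √T, so the new frequency is 292.4·√1.154 = 314.1089 Hz.
f_beat = |314.1089 − 292.4| = 21.71 Hz.

21.71 Hz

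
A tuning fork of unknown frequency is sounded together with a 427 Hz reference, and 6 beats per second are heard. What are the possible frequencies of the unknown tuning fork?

421 Hz or 433 Hz

|f − 427| = 6, so f = 427 ± 6.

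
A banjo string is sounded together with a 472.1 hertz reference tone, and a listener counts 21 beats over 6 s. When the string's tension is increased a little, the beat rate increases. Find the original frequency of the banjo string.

Beat frequency = 21/6 = 3.5 Hz.
|f − 472.1| = 3.5, so the banjo string was at either 468.6 Hz or 475.6 Hz.
Higher tension means higher frequency; the adjustment raises the banjo string's frequency.
The beat rate rose, so the adjustment moved the banjo string further from 472.1 Hz — it was already above the reference.

475.6 Hz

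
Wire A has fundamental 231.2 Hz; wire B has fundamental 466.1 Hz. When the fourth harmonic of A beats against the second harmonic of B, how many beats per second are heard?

7.4 Hz

Fourth harmonic of the first: 4·231.2 = 924.8 Hz.
Second harmonic of the second: 2·466.1 = 932.2 Hz.
f_beat = |924.8 − 932.2| = 7.4 Hz.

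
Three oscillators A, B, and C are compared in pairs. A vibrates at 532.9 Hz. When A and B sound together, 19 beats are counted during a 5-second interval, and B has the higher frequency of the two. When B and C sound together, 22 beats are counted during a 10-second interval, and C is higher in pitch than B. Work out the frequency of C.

538.9 Hz

A–B: Beat frequency = 19/5 = 3.8 Hz.
B is above A, so f_B = 532.9 + 3.8 = 536.7 Hz.
B–C: Beat frequency = 22/10 = 2.2 Hz.
C is above B, so f_C = 536.7 + 2.2 = 538.9 Hz.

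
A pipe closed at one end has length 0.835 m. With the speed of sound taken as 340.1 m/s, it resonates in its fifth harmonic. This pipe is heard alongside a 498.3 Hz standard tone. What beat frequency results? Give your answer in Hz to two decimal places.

10.83 Hz

Closed pipe (odd harmonics): f_n = n·v/(4L) = 5·340.1/(4·0.835) = 509.1317 Hz.
f_beat = |509.1317 − 498.3| = 10.83 Hz.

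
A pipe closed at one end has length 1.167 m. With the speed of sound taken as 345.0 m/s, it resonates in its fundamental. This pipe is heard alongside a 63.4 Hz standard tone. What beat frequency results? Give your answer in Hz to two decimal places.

10.51 Hz

Closed pipe (odd harmonics): f_n = n·v/(4L) = 1·345.0/(4·1.167) = 73.9075 Hz.
f_beat = |73.9075 − 63.4| = 10.51 Hz.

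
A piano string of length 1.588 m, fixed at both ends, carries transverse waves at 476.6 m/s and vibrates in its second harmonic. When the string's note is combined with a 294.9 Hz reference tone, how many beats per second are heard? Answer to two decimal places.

For a string fixed at both ends, f_n = n·v/(2L) = 2·476.6/(2·1.588) = 300.1259 Hz.
f_beat = |300.1259 − 294.9| = 5.23 Hz.

5.23 Hz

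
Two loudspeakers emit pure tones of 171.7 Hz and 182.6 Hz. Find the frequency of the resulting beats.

10.9 Hz

Beats arise from superposition of two nearby frequencies; the beat rate is |f₁ − f₂|.
|171.7 − 182.6| = 10.9 Hz.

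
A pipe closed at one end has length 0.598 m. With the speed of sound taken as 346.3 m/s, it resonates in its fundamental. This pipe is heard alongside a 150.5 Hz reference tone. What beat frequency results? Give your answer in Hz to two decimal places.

Closed pipe (odd harmonics): f_n = n·v/(4L) = 1·346.3/(4·0.598) = 144.7742 Hz.
f_beat = |144.7742 − 150.5| = 5.73 Hz.

5.73 Hz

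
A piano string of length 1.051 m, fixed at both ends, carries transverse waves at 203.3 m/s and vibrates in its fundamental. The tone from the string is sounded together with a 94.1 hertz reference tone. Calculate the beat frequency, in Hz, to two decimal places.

For a string fixed at both ends, f_n = n·v/(2L) = 1·203.3/(2·1.051) = 96.7174 Hz.
f_beat = |96.7174 − 94.1| = 2.62 Hz.

2.62 Hz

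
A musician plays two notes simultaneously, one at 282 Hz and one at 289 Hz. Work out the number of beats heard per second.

7 Hz

f_beat = |f₁ − f₂|.
|282 − 289| = 7 Hz.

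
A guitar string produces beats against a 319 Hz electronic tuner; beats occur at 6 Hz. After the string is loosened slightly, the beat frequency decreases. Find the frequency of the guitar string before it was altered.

325 Hz

|f − 319| = 6, so the guitar string was at either 313 Hz or 325 Hz.
Reducing tension lowers a string's frequency; the adjustment lowers the guitar string's frequency.
The beat rate fell, so the adjustment moved the guitar string toward 319 Hz — it must have started above the reference.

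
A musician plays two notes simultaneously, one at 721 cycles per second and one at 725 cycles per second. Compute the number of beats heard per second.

4 Hz

f_beat = |f₁ − f₂|.
|721 − 725| = 4 Hz.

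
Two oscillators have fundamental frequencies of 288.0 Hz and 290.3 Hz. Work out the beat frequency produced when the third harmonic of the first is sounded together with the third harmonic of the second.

6.9 Hz

Third harmonic of the first: 3·288.0 = 864.0 Hz.
Third harmonic of the second: 3·290.3 = 870.9 Hz.
f_beat = |864.0 − 870.9| = 6.9 Hz.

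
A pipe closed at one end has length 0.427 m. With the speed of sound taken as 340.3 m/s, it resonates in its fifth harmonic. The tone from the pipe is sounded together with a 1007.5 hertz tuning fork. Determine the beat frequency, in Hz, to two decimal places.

11.31 Hz

Closed pipe (odd harmonics): f_n = n·v/(4L) = 5·340.3/(4·0.427) = 996.1944 Hz.
f_beat = |996.1944 − 1007.5| = 11.31 Hz.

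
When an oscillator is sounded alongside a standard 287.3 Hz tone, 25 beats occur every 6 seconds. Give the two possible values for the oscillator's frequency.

Beat frequency = 25/6 = 4.1667 Hz.
|f − 287.3| = 4.1667, so f = 287.3 ± 4.1667.

283.1333 Hz or 291.4667 Hz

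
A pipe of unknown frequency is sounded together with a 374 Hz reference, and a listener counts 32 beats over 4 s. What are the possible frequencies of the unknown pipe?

Beat frequency = 32/4 = 8 Hz.
|f − 374| = 8, so f = 374 ± 8.

366 Hz or 382 Hz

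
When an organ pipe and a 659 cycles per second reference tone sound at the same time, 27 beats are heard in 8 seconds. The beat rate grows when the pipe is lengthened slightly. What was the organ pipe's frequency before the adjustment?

Beat frequency = 27/8 = 3.375 Hz.
|f − 659| = 3.375, so the organ pipe was at either 655.625 Hz or 662.375 Hz.
A longer pipe has a lower fundamental; the adjustment lowers the organ pipe's frequency.
The beat rate rose, so the adjustment moved the organ pipe further from 659 Hz — it was already below the reference.

655.625 Hz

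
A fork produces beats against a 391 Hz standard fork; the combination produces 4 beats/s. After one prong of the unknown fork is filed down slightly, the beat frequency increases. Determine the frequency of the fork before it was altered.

|f − 391| = 4, so the fork was at either 387 Hz or 395 Hz.
Filing a prong removes mass and raises the fork's frequency; the adjustment raises the fork's frequency.
The beat rate rose, so the adjustment moved the fork further from 391 Hz — it was already above the reference.

395 Hz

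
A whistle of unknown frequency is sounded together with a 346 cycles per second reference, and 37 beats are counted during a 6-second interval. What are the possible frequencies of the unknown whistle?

339.8333 Hz or 352.1667 Hz

Beat frequency = 37/6 = 6.1667 Hz.
|f − 346| = 6.1667, so f = 346 ± 6.1667.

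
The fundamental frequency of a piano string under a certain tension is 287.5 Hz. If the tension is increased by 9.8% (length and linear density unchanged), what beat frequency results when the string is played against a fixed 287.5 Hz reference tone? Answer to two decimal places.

For a string, f ∝ √T, so the new frequency is 287.5·√1.098 = 301.2583 Hz.
f_beat = |301.2583 − 287.5| = 13.76 Hz.

13.76 Hz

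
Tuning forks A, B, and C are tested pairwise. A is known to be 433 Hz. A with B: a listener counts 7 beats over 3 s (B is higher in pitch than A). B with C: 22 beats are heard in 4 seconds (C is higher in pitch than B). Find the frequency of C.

A–B: Beat frequency = 7/3 = 2.3333 Hz.
B is above A, so f_B = 433 + 2.3333 = 435.3333 Hz.
B–C: Beat frequency = 22/4 = 5.5 Hz.
C is above B, so f_C = 435.3333 + 5.5 = 440.8333 Hz.

440.8333 Hz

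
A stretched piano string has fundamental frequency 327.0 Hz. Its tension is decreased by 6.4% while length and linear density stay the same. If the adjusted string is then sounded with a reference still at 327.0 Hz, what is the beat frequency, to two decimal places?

For a string, f ∝ √T, so the new frequency is 327.0·√0.936 = 316.3630 Hz.
f_beat = |316.3630 − 327.0| = 10.64 Hz.

10.64 Hz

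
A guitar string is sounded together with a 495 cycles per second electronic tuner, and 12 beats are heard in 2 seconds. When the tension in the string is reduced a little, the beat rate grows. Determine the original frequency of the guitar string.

489 Hz

Beat frequency = 12/2 = 6 Hz.
|f − 495| = 6, so the guitar string was at either 489 Hz or 501 Hz.
Lower tension means lower frequency; the adjustment lowers the guitar string's frequency.
The beat rate rose, so the adjustment moved the guitar string further from 495 Hz — it was already below the reference.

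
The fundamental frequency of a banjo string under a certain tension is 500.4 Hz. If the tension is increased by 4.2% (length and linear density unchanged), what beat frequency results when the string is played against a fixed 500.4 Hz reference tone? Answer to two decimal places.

10.40 Hz

For a string, f ∝ √T, so the new frequency is 500.4·√1.042 = 510.8003 Hz.
f_beat = |510.8003 − 500.4| = 10.40 Hz.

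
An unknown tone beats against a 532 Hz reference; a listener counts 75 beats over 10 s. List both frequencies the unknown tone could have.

Beat frequency = 75/10 = 7.5 Hz.
|f − 532| = 7.5, so f = 532 ± 7.5.

524.5 Hz or 539.5 Hz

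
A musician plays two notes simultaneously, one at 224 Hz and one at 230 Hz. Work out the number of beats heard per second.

f_beat = |f₁ − f₂|.
|224 − 230| = 6 Hz.

6 Hz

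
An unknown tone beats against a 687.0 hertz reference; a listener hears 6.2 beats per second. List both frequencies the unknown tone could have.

680.8 Hz or 693.2 Hz

|f − 687.0| = 6.2, so f = 687.0 ± 6.2.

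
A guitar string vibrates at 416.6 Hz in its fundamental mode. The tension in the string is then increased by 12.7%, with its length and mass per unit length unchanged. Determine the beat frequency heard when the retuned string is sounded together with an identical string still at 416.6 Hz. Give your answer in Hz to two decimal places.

For a string, f ∝ √T, so the new frequency is 416.6·√1.127 = 442.2636 Hz.
f_beat = |442.2636 − 416.6| = 25.66 Hz.

25.66 Hz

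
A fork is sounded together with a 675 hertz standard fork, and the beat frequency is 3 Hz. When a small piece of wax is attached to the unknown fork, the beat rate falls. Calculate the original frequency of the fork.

678 Hz

|f − 675| = 3, so the fork was at either 672 Hz or 678 Hz.
Loading a fork with wax lowers its frequency; the adjustment lowers the fork's frequency.
The beat rate fell, so the adjustment moved the fork toward 675 Hz — it must have started above the reference.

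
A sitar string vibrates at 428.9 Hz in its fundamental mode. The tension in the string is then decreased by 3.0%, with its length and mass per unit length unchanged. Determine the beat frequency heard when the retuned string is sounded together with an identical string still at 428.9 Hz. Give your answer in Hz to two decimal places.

For a string, f ∝ √T, so the new frequency is 428.9·√0.970 = 422.4175 Hz.
f_beat = |422.4175 − 428.9| = 6.48 Hz.

6.48 Hz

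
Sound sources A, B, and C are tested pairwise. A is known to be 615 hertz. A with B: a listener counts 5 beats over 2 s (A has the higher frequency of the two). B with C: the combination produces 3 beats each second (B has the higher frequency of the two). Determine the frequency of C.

609.5 Hz

A–B: Beat frequency = 5/2 = 2.5 Hz.
B is below A, so f_B = 615 − 2.5 = 612.5 Hz.
C is below B, so f_C = 612.5 − 3 = 609.5 Hz.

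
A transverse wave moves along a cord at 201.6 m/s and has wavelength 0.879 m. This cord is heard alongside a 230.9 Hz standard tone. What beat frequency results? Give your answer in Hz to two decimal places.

Source frequency f = v/λ = 201.6/0.879 = 229.3515 Hz.
f_beat = |229.3515 − 230.9| = 1.55 Hz.

1.55 Hz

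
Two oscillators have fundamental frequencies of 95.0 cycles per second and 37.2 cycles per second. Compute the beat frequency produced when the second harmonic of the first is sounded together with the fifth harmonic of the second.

4.0 Hz

Second harmonic of the first: 2·95.0 = 190.0 Hz.
Fifth harmonic of the second: 5·37.2 = 186.0 Hz.
f_beat = |190.0 − 186.0| = 4.0 Hz.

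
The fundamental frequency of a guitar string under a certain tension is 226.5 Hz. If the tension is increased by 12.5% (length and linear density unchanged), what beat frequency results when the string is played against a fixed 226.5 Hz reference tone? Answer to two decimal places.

For a string, f ∝ √T, so the new frequency is 226.5·√1.125 = 240.2395 Hz.
f_beat = |240.2395 − 226.5| = 13.74 Hz.

13.74 Hz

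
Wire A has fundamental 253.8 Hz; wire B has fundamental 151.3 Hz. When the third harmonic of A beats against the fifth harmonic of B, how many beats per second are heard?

4.9 Hz

Third harmonic of the first: 3·253.8 = 761.4 Hz.
Fifth harmonic of the second: 5·151.3 = 756.5 Hz.
f_beat = |761.4 − 756.5| = 4.9 Hz.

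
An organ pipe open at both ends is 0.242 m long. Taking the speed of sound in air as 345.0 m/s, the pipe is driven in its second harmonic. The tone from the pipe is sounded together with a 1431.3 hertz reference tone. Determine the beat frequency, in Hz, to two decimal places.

Open pipe: f_n = n·v/(2L) = 2·345.0/(2·0.242) = 1425.6198 Hz.
f_beat = |1425.6198 − 1431.3| = 5.68 Hz.

5.68 Hz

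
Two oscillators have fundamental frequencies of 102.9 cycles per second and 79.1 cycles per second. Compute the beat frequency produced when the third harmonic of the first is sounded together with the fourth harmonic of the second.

7.7 Hz

Third harmonic of the first: 3·102.9 = 308.7 Hz.
Fourth harmonic of the second: 4·79.1 = 316.4 Hz.
f_beat = |308.7 − 316.4| = 7.7 Hz.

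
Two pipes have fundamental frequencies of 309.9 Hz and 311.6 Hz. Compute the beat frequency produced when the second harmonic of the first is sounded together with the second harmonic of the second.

3.4 Hz

Second harmonic of the first: 2·309.9 = 619.8 Hz.
Second harmonic of the second: 2·311.6 = 623.2 Hz.
f_beat = |619.8 − 623.2| = 3.4 Hz.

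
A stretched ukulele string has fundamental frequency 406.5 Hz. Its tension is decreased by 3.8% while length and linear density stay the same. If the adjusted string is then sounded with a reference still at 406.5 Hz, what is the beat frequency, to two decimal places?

7.80 Hz

For a string, f ∝ √T, so the new frequency is 406.5·√0.962 = 398.7017 Hz.
f_beat = |398.7017 − 406.5| = 7.80 Hz.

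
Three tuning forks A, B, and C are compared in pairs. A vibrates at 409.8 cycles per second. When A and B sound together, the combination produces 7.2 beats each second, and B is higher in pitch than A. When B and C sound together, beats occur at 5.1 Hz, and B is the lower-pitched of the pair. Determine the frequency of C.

422.1 Hz

B is above A, so f_B = 409.8 + 7.2 = 417 Hz.
C is above B, so f_C = 417 + 5.1 = 422.1 Hz.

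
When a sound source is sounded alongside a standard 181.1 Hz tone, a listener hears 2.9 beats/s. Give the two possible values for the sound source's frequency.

|f − 181.1| = 2.9, so f = 181.1 ± 2.9.

178.2 Hz or 184 Hz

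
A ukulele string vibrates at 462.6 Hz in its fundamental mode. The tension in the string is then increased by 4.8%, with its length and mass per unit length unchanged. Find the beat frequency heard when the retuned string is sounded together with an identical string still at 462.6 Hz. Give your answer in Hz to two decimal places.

For a string, f ∝ √T, so the new frequency is 462.6·√1.048 = 473.5723 Hz.
f_beat = |473.5723 − 462.6| = 10.97 Hz.

10.97 Hz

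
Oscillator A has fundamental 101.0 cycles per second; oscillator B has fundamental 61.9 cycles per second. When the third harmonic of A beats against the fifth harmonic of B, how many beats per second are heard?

6.5 Hz

Third harmonic of the first: 3·101.0 = 303.0 Hz.
Fifth harmonic of the second: 5·61.9 = 309.5 Hz.
f_beat = |303.0 − 309.5| = 6.5 Hz.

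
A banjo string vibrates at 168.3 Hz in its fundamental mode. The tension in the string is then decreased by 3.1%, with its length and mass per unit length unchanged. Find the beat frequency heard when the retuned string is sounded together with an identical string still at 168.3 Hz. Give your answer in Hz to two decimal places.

2.63 Hz

For a string, f ∝ √T, so the new frequency is 168.3·√0.969 = 165.6708 Hz.
f_beat = |165.6708 − 168.3| = 2.63 Hz.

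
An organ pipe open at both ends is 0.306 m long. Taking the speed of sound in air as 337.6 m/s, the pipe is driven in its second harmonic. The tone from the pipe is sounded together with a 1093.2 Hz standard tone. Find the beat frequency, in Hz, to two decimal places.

10.07 Hz

Open pipe: f_n = n·v/(2L) = 2·337.6/(2·0.306) = 1103.2680 Hz.
f_beat = |1103.2680 − 1093.2| = 10.07 Hz.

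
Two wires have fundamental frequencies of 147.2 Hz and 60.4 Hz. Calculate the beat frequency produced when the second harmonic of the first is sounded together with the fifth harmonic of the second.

Second harmonic of the first: 2·147.2 = 294.4 Hz.
Fifth harmonic of the second: 5·60.4 = 302.0 Hz.
f_beat = |294.4 − 302.0| = 7.6 Hz.

7.6 Hz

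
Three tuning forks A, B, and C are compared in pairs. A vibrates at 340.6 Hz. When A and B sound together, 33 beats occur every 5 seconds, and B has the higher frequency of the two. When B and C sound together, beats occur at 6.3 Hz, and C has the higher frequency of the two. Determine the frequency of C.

A–B: Beat frequency = 33/5 = 6.6 Hz.
B is above A, so f_B = 340.6 + 6.6 = 347.2 Hz.
C is above B, so f_C = 347.2 + 6.3 = 353.5 Hz.

353.5 Hz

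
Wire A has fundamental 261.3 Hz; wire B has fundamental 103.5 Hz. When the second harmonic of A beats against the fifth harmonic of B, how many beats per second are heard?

5.1 Hz

Second harmonic of the first: 2·261.3 = 522.6 Hz.
Fifth harmonic of the second: 5·103.5 = 517.5 Hz.
f_beat = |522.6 − 517.5| = 5.1 Hz.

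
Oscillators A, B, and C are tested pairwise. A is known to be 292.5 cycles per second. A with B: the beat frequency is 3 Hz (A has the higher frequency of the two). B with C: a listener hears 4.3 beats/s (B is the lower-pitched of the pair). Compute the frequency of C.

293.8 Hz

B is below A, so f_B = 292.5 − 3 = 289.5 Hz.
C is above B, so f_C = 289.5 + 4.3 = 293.8 Hz.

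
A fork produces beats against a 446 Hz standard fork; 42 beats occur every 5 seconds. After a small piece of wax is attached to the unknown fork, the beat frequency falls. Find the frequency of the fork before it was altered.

Beat frequency = 42/5 = 8.4 Hz.
|f − 446| = 8.4, so the fork was at either 437.6 Hz or 454.4 Hz.
Loading a fork with wax lowers its frequency; the adjustment lowers the fork's frequency.
The beat rate fell, so the adjustment moved the fork toward 446 Hz — it must have started above the reference.

454.4 Hz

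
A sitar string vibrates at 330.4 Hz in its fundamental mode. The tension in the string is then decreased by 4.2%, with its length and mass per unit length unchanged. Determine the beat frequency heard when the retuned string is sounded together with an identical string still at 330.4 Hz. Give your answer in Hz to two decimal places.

For a string, f ∝ √T, so the new frequency is 330.4·√0.958 = 323.3872 Hz.
f_beat = |323.3872 − 330.4| = 7.01 Hz.

7.01 Hz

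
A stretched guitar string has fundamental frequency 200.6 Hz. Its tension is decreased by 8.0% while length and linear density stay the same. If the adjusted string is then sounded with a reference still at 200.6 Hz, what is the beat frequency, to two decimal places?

For a string, f ∝ √T, so the new frequency is 200.6·√0.920 = 192.4088 Hz.
f_beat = |192.4088 − 200.6| = 8.19 Hz.

8.19 Hz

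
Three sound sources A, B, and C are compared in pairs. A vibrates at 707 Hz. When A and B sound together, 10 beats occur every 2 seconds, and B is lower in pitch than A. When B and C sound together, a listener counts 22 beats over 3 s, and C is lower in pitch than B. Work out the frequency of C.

A–B: Beat frequency = 10/2 = 5 Hz.
B is below A, so f_B = 707 − 5 = 702 Hz.
B–C: Beat frequency = 22/3 = 7.3333 Hz.
C is below B, so f_C = 702 − 7.3333 = 694.6667 Hz.

694.6667 Hz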